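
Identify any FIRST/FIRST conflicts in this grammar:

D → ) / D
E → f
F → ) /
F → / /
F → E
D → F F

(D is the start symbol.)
Yes. D → ')' '/' D / D → F F on { ')' }

FIRST sets of the non-terminals at (or reachable through a nullable prefix from) the front of some alternative:
  FIRST(F) = { ')', '/', 'f' }
  FIRST(E) = { 'f' }

Productions for D:
  D → ) / D: FIRST = { ')' }
  D → F F: FIRST = { ')', '/', 'f' }
Productions for F:
  F → ) /: FIRST = { ')' }
  F → / /: FIRST = { '/' }
  F → E: FIRST = { 'f' }
E has only one production, so no FIRST/FIRST conflict is possible there.

Conflict for D: D → ) / D and D → F F
  Overlap: { ')' }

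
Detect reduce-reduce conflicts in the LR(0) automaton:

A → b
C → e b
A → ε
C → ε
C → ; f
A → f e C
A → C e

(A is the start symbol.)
Yes — I0: [A → .] vs [C → .]

Augment with A' → A and build the canonical LR(0) collection (I0 = CLOSURE({[A' → . A]}), then GOTO on every symbol after a dot until no new states appear). It has 12 states:
  I0: { [A → . C e], [A → . b], [A → . f e C], [A → .], [A' → . A], [C → . ; f], [C → . e b], [C → .] }  — shift, 2 reduces
  I1: { [C → ; . f] }  — shift
  I2: { [A' → A .] }  — accept
  I3: { [A → C . e] }  — shift
  I4: { [A → b .] }  — reduce
  I5: { [C → e . b] }  — shift
  I6: { [A → f . e C] }  — shift
  I7: { [A → f e . C], [C → . ; f], [C → . e b], [C → .] }  — shift, reduce
  I8: { [A → f e C .] }  — reduce
  I9: { [C → e b .] }  — reduce
  I10: { [A → C e .] }  — reduce
  I11: { [C → ; f .] }  — reduce

I0 contains complete items [A → .], [C → .] — reduce-reduce conflict.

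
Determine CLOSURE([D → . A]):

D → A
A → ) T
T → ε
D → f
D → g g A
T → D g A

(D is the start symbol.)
To compute CLOSURE, for each item [A → α.Bβ] where B is a non-terminal, add [B → .γ] for all productions B → γ; repeat for the newly added items until nothing changes.

Start with: [D → . A]
  [D → . A] has the dot before A: add [A → . ) T]
No further items can be added.

CLOSURE = { [A → . ) T], [D → . A] }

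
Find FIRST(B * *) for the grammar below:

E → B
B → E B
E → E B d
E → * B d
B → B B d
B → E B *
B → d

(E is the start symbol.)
FIRST sets of the non-terminals involved (from the grammar, by fixed-point iteration):
  FIRST(B) = { '*', 'd' }

To compute FIRST(B * *), process the symbols left to right:
Symbol B is a non-terminal. Add FIRST(B) \ {ε} = { '*', 'd' }
B is not nullable (ε ∉ FIRST(B)), so stop here.
FIRST(B * *) = { '*', 'd' }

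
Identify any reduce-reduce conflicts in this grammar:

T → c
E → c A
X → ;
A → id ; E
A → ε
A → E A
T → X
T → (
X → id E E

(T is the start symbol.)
No reduce-reduce conflicts

A reduce-reduce conflict occurs when an LR(0) state has two complete items [A → α .] and [B → β .] — both call for a reduction, and with no lookahead the parser cannot choose between them.

Augment with T' → T and build the canonical LR(0) collection (I0 = CLOSURE({[T' → . T]}), then GOTO on every symbol after a dot until no new states appear). It has 16 states:
  I0: { [T → . (], [T → . X], [T → . c], [T' → . T], [X → . ;], [X → . id E E] }  — shift
  I1: { [T → ( .] }  — reduce
  I2: { [X → ; .] }  — reduce
  I3: { [T' → T .] }  — accept
  I4: { [T → X .] }  — reduce
  I5: { [T → c .] }  — reduce
  I6: { [E → . c A], [X → id . E E] }  — shift
  I7: { [E → . c A], [X → id E . E] }  — shift
  I8: { [A → . E A], [A → . id ; E], [A → .], [E → . c A], [E → c . A] }  — shift, reduce
  I9: { [E → c A .] }  — reduce
  I10: { [A → . E A], [A → . id ; E], [A → .], [A → E . A], [E → . c A] }  — shift, reduce
  I11: { [A → id . ; E] }  — shift
  I12: { [A → id ; . E], [E → . c A] }  — shift
  I13: { [A → id ; E .] }  — reduce
  I14: { [A → E A .] }  — reduce
  I15: { [X → id E E .] }  — reduce

No state contains more than one complete item.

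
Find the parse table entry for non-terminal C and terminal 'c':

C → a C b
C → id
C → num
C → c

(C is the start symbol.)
To find M[C, 'c'], we find productions for C where 'c' is in the predict set (PREDICT(N → α) = (FIRST(α) \ {ε}) ∪ (FOLLOW(N) if α ⇒* ε)).

C → a C b: PREDICT = { 'a' }
C → id: PREDICT = { 'id' }
C → num: PREDICT = { 'num' }
C → c: PREDICT = { 'c' }
  'c' is in predict set, so this production goes in M[C, 'c']

M[C, 'c'] = C → c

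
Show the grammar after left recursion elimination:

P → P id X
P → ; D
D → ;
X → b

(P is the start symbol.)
P → ; D P'
P' → id X P'
P' → ε
D → ;
X → b

P is directly left-recursive. The standard transformation for
  A → A α₁ | ... | A α_m | β₁ | ... | β_n
is
  A  → β₁ A' | ... | β_n A'
  A' → α₁ A' | ... | α_m A' | ε

P → ; D becomes P → ; D P'
P → P id X becomes P' → id X P'
Add P' → ε

Productions for other non-terminals are unchanged:
  D → ;
  X → b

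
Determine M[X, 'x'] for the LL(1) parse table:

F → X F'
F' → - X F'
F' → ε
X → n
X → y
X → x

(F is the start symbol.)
X → x

To find M[X, 'x'], we find productions for X where 'x' is in the predict set (PREDICT(N → α) = (FIRST(α) \ {ε}) ∪ (FOLLOW(N) if α ⇒* ε)).

X → n: PREDICT = { 'n' }
X → y: PREDICT = { 'y' }
X → x: PREDICT = { 'x' }
  'x' is in predict set, so this production goes in M[X, 'x']

M[X, 'x'] = X → x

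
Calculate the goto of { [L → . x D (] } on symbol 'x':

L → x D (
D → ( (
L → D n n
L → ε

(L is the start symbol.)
{ [D → . ( (], [L → x . D (] }

GOTO(I, 'x') = CLOSURE({ [A → αX.β] : [A → α.Xβ] ∈ I, X = 'x' })

Items with dot before 'x', with the dot advanced:
  [L → . x D (] → [L → x . D (]
Closure of the advanced items:
  [L → x . D (] has the dot before D: add [D → . ( (]

GOTO = { [D → . ( (], [L → x . D (] }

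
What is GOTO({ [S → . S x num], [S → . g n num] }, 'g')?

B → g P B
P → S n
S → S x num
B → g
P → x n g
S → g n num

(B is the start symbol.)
GOTO(I, 'g') = CLOSURE({ [A → αX.β] : [A → α.Xβ] ∈ I, X = 'g' })

Items with dot before 'g', with the dot advanced:
  [S → . g n num] → [S → g . n num]
Closure adds nothing (no advanced item has the dot before a non-terminal).

GOTO = { [S → g . n num] }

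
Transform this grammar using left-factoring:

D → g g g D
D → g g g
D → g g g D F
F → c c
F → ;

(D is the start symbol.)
D → g g g D'
D' → D D''
D'' → ε
D'' → F
D' → ε
F → c c
F → ;

Left-factoring transforms A → αβ₁ | αβ₂ into A → αA' and A' → β₁ | β₂
(α is the longest common prefix among the alternatives). Repeat until
no nonterminal has two alternatives with a common prefix.

Round 1: D has alternatives sharing prefix 'g g g'. Introduce D': D → g g g D'
  Add: D' → D
  Add: D' → ε
  Add: D' → D F

Round 2: D' has alternatives sharing prefix 'D'. Introduce D'': D' → D D''
  Add: D'' → ε
  Add: D'' → F

No remaining common prefixes — done.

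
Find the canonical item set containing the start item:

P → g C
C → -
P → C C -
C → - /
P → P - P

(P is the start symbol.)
{ [C → . - /], [C → . -], [P → . C C -], [P → . P - P], [P → . g C], [P' → . P] }

First, augment the grammar with P' → P
I₀ = CLOSURE({ [P' → . P] }):
  [P' → . P] has the dot before P: add [P → . g C], [P → . C C -], [P → . P - P]
  [P → . C C -] has the dot before C: add [C → . -], [C → . - /]
No further items can be added.

I₀ = { [C → . - /], [C → . -], [P → . C C -], [P → . P - P], [P → . g C], [P' → . P] }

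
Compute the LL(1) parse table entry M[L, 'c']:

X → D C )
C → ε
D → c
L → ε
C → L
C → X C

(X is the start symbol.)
To find M[L, 'c'], we find productions for L where 'c' is in the predict set (PREDICT(N → α) = (FIRST(α) \ {ε}) ∪ (FOLLOW(N) if α ⇒* ε)).

Relevant sets:
  FOLLOW(L) = { ')' }

L → ε: PREDICT = { ')' }

M[L, 'c'] is empty (no production applies)

Answer: Empty (error entry)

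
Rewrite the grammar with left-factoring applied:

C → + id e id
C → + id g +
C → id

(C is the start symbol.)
C → + id C'
C' → e id
C' → g +
C → id

Left-factoring transforms A → αβ₁ | αβ₂ into A → αA' and A' → β₁ | β₂
(α is the longest common prefix among the alternatives). Repeat until
no nonterminal has two alternatives with a common prefix.

Round 1: C has alternatives sharing prefix '+ id'. Introduce C': C → + id C'
  Add: C' → e id
  Add: C' → g +

No remaining common prefixes — done.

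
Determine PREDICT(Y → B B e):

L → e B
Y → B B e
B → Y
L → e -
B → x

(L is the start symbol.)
{ 'x' }

PREDICT(Y → B B e) = (FIRST(RHS) \ {ε}) ∪ (FOLLOW(Y) if ε ∈ FIRST(RHS), i.e. RHS ⇒* ε)
FIRST(B) = { 'x' }
FIRST(B B e) = { 'x' }
ε ∉ FIRST(B B e), so FOLLOW(Y) is not added.
PREDICT(Y → B B e) = { 'x' }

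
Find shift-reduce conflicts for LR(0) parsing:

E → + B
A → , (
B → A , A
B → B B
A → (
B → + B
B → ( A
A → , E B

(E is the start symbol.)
A shift-reduce conflict occurs when an LR(0) state has both:
  - a complete (reduce) item [A → α .] (dot at the end), and
  - a shift item [B → β . c γ] (dot before a terminal).

Augment with E' → E and build the canonical LR(0) collection (I0 = CLOSURE({[E' → . E]}), then GOTO on every symbol after a dot until no new states appear). It has 17 states:
  I0: { [E → . + B], [E' → . E] }  — shift
  I1: { [A → . (], [A → . , (], [A → . , E B], [B → . ( A], [B → . + B], [B → . A , A], [B → . B B], [E → + . B] }  — shift
  I2: { [E' → E .] }  — accept
  I3: { [A → ( .], [A → . (], [A → . , (], [A → . , E B], [B → ( . A] }  — shift, reduce
  I4: { [A → . (], [A → . , (], [A → . , E B], [B → + . B], [B → . ( A], [B → . + B], [B → . A , A], [B → . B B] }  — shift
  I5: { [A → , . (], [A → , . E B], [E → . + B] }  — shift
  I6: { [B → A . , A] }  — shift
  I7: { [A → . (], [A → . , (], [A → . , E B], [B → . ( A], [B → . + B], [B → . A , A], [B → . B B], [B → B . B], [E → + B .] }  — shift, reduce
  I8: { [A → . (], [A → . , (], [A → . , E B], [B → . ( A], [B → . + B], [B → . A , A], [B → . B B], [B → B . B], [B → B B .] }  — shift, reduce
  I9: { [A → . (], [A → . , (], [A → . , E B], [B → A , . A] }  — shift
  I10: { [A → ( .] }  — reduce
  I11: { [B → A , A .] }  — reduce
  I12: { [A → , ( .] }  — reduce
  I13: { [A → , E . B], [A → . (], [A → . , (], [A → . , E B], [B → . ( A], [B → . + B], [B → . A , A], [B → . B B] }  — shift
  I14: { [A → , E B .], [A → . (], [A → . , (], [A → . , E B], [B → . ( A], [B → . + B], [B → . A , A], [B → . B B], [B → B . B] }  — shift, reduce
  I15: { [A → . (], [A → . , (], [A → . , E B], [B → + B .], [B → . ( A], [B → . + B], [B → . A , A], [B → . B B], [B → B . B] }  — shift, reduce
  I16: { [B → ( A .] }  — reduce

I3 contains reduce item [A → ( .] and shift items [A → . (], [A → . , (], [A → . , E B] — shift-reduce conflict.
I7 contains reduce item [E → + B .] and shift items [A → . (], [A → . , (], [A → . , E B], [B → . ( A], [B → . + B] — shift-reduce conflict.
I8 contains reduce item [B → B B .] and shift items [A → . (], [A → . , (], [A → . , E B], [B → . ( A], [B → . + B] — shift-reduce conflict.
I14 contains reduce item [A → , E B .] and shift items [A → . (], [A → . , (], [A → . , E B], [B → . ( A], [B → . + B] — shift-reduce conflict.
I15 contains reduce item [B → + B .] and shift items [A → . (], [A → . , (], [A → . , E B], [B → . ( A], [B → . + B] — shift-reduce conflict.

Answer: Yes — I3: [A → ( .] vs [A → . (]; I7: [E → + B .] vs [A → . (]; I8: [B → B B .] vs [A → . (]; I14: [A → , E B .] vs [A → . (]; I15: [B → + B .] vs [A → . (]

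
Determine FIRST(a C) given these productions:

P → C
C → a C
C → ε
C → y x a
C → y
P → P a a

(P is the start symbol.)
{ 'a' }

To compute FIRST(a C), process the symbols left to right:
Symbol a is a terminal. Add 'a' and stop.
FIRST(a C) = { 'a' }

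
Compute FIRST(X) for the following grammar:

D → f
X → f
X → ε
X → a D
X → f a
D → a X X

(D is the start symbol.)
{ 'a', 'f', ε }

To compute FIRST(X), examine every production with X on the left-hand side, reading each right-hand side left to right until a non-nullable symbol is reached.

From X → f:
  - f is a terminal: add 'f' and stop
From X → ε:
  - ε-production, so ε ∈ FIRST(X)
From X → a D:
  - a is a terminal: add 'a' and stop
From X → f a:
  - f is a terminal: add 'f' and stop

Collecting: FIRST(X) = { 'a', 'f', ε }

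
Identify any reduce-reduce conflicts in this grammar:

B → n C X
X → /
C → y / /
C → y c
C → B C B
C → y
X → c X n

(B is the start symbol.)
A reduce-reduce conflict occurs when an LR(0) state has two complete items [A → α .] and [B → β .] — both call for a reduction, and with no lookahead the parser cannot choose between them.

Augment with B' → B and build the canonical LR(0) collection (I0 = CLOSURE({[B' → . B]}), then GOTO on every symbol after a dot until no new states appear). It has 16 states:
  I0: { [B → . n C X], [B' → . B] }  — shift
  I1: { [B' → B .] }  — accept
  I2: { [B → . n C X], [B → n . C X], [C → . B C B], [C → . y / /], [C → . y c], [C → . y] }  — shift
  I3: { [B → . n C X], [C → . B C B], [C → . y / /], [C → . y c], [C → . y], [C → B . C B] }  — shift
  I4: { [B → n C . X], [X → . /], [X → . c X n] }  — shift
  I5: { [C → y . / /], [C → y . c], [C → y .] }  — shift, reduce
  I6: { [C → y / . /] }  — shift
  I7: { [C → y c .] }  — reduce
  I8: { [C → y / / .] }  — reduce
  I9: { [X → / .] }  — reduce
  I10: { [B → n C X .] }  — reduce
  I11: { [X → . /], [X → . c X n], [X → c . X n] }  — shift
  I12: { [X → c X . n] }  — shift
  I13: { [X → c X n .] }  — reduce
  I14: { [B → . n C X], [C → B C . B] }  — shift
  I15: { [C → B C B .] }  — reduce

No state contains more than one complete item.

Answer: No reduce-reduce conflicts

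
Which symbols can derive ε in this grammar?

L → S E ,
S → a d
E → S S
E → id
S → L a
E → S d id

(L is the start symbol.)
None

A non-terminal is nullable if it can derive ε (the empty string): either it has an ε-production, or it has a production whose right-hand side consists entirely of nullable non-terminals.

There are no ε-productions, so no non-terminal can derive ε.
No non-terminals are nullable.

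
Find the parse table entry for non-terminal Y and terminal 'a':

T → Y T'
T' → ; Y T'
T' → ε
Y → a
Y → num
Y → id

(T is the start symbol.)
To find M[Y, 'a'], we find productions for Y where 'a' is in the predict set (PREDICT(N → α) = (FIRST(α) \ {ε}) ∪ (FOLLOW(N) if α ⇒* ε)).

Y → a: PREDICT = { 'a' }
  'a' is in predict set, so this production goes in M[Y, 'a']
Y → num: PREDICT = { 'num' }
Y → id: PREDICT = { 'id' }

M[Y, 'a'] = Y → a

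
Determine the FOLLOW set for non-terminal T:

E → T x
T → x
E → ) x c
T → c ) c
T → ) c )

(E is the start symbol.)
To compute FOLLOW(T), find every occurrence of T on a right-hand side N → α T β: add FIRST(β) \ {ε}, and if β is empty or nullable also add FOLLOW(N). Iterate to a fixed point.

In E → T x: T is followed by x, add FIRST(x) \ {ε} = { 'x' }

Taking the union: FOLLOW(T) = { 'x' }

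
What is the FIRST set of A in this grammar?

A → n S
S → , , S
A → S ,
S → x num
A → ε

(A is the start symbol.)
To compute FIRST(A), examine every production with A on the left-hand side, reading each right-hand side left to right until a non-nullable symbol is reached.

FIRST sets of the other non-terminals involved (by the same procedure, iterated to a fixed point):
  FIRST(S) = { ',', 'x' }

From A → n S:
  - n is a terminal: add 'n' and stop
From A → S ,:
  - S is a non-terminal: add FIRST(S) \ {ε} = { ',', 'x' }
    S is not nullable, so stop
From A → ε:
  - ε-production, so ε ∈ FIRST(A)

Collecting: FIRST(A) = { ',', 'n', 'x', ε }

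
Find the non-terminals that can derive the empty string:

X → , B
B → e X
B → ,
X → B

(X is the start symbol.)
A non-terminal is nullable if it can derive ε (the empty string): either it has an ε-production, or it has a production whose right-hand side consists entirely of nullable non-terminals.

There are no ε-productions, so no non-terminal can derive ε.
No non-terminals are nullable.

Answer: None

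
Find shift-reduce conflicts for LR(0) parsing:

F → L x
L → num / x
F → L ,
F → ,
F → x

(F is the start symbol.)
No shift-reduce conflicts

A shift-reduce conflict occurs when an LR(0) state has both:
  - a complete (reduce) item [A → α .] (dot at the end), and
  - a shift item [B → β . c γ] (dot before a terminal).

Augment with F' → F and build the canonical LR(0) collection (I0 = CLOSURE({[F' → . F]}), then GOTO on every symbol after a dot until no new states appear). It has 10 states:
  I0: { [F → . ,], [F → . L ,], [F → . L x], [F → . x], [F' → . F], [L → . num / x] }  — shift
  I1: { [F → , .] }  — reduce
  I2: { [F' → F .] }  — accept
  I3: { [F → L . ,], [F → L . x] }  — shift
  I4: { [L → num . / x] }  — shift
  I5: { [F → x .] }  — reduce
  I6: { [L → num / . x] }  — shift
  I7: { [L → num / x .] }  — reduce
  I8: { [F → L , .] }  — reduce
  I9: { [F → L x .] }  — reduce

No state contains both a complete item and a shift item.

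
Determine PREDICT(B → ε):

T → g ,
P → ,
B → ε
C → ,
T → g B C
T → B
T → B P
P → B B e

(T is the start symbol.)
PREDICT(B → ε) = (FIRST(RHS) \ {ε}) ∪ (FOLLOW(B) if ε ∈ FIRST(RHS), i.e. RHS ⇒* ε)
The right-hand side is ε (FIRST(ε) = { ε }), so the predict set is FOLLOW(B) = { $, ',', 'e' }
PREDICT(B → ε) = { $, ',', 'e' }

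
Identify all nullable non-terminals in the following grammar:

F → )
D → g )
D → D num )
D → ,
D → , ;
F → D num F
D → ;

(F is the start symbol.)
There are no ε-productions, so no non-terminal can derive ε.
No non-terminals are nullable.

Answer: None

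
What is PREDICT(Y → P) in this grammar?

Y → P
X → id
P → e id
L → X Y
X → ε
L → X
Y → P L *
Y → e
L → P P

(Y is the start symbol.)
{ 'e' }

PREDICT(Y → P) = (FIRST(RHS) \ {ε}) ∪ (FOLLOW(Y) if ε ∈ FIRST(RHS), i.e. RHS ⇒* ε)
FIRST(P) = { 'e' }
FIRST(P) = { 'e' }
ε ∉ FIRST(P), so FOLLOW(Y) is not added.
PREDICT(Y → P) = { 'e' }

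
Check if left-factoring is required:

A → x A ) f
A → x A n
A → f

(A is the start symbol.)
Left-factoring is needed when two productions for the same non-terminal
share a common prefix on the right-hand side.

Productions for A:
  A → x A ) f
  A → x A n
  A → f

Found common prefix 'x A' in productions for A

Answer: Yes, A has productions with common prefix 'x A'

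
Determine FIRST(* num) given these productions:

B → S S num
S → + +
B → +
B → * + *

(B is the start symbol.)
{ '*' }

To compute FIRST(* num), process the symbols left to right:
Symbol * is a terminal. Add '*' and stop.
FIRST(* num) = { '*' }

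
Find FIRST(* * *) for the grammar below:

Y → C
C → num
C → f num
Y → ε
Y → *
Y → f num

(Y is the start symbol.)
{ '*' }

To compute FIRST(* * *), process the symbols left to right:
Symbol * is a terminal. Add '*' and stop.
FIRST(* * *) = { '*' }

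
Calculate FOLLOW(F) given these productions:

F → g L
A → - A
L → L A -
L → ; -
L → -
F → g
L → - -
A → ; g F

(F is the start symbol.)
{ $, '-' }

To compute FOLLOW(F), find every occurrence of F on a right-hand side N → α F β: add FIRST(β) \ {ε}, and if β is empty or nullable also add FOLLOW(N). Iterate to a fixed point.

F is the start symbol, so $ ∈ FOLLOW(F).
In A → ; g F: F is at the end, add FOLLOW(A)

The FOLLOW sets referred to above (computed the same way, to a fixed point):
  FOLLOW(A) = { '-' }

Taking the union: FOLLOW(F) = { $, '-' }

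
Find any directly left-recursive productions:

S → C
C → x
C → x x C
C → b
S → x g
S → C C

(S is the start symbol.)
No direct left recursion

S → C: starts with C
C → x: starts with x
C → x x C: starts with x
C → b: starts with b
S → x g: starts with x
S → C C: starts with C

No direct left recursion found.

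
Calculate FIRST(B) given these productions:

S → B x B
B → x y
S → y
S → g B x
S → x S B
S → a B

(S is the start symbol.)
{ 'x' }

To compute FIRST(B), examine every production with B on the left-hand side, reading each right-hand side left to right until a non-nullable symbol is reached.

From B → x y:
  - x is a terminal: add 'x' and stop

Collecting: FIRST(B) = { 'x' }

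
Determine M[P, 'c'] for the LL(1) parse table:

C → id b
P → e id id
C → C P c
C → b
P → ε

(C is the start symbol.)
P → ε

To find M[P, 'c'], we find productions for P where 'c' is in the predict set (PREDICT(N → α) = (FIRST(α) \ {ε}) ∪ (FOLLOW(N) if α ⇒* ε)).

Relevant sets:
  FOLLOW(P) = { 'c' }

P → e id id: PREDICT = { 'e' }
P → ε: PREDICT = { 'c' }
  'c' is in predict set, so this production goes in M[P, 'c']

M[P, 'c'] = P → ε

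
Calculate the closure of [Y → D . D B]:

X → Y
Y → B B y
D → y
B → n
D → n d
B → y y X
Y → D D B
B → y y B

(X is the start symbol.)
To compute CLOSURE, for each item [A → α.Bβ] where B is a non-terminal, add [B → .γ] for all productions B → γ; repeat for the newly added items until nothing changes.

Start with: [Y → D . D B]
  [Y → D . D B] has the dot before D: add [D → . y], [D → . n d]
No further items can be added.

CLOSURE = { [D → . n d], [D → . y], [Y → D . D B] }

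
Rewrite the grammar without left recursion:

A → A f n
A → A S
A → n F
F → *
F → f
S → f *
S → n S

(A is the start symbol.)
A is directly left-recursive. The standard transformation for
  A → A α₁ | ... | A α_m | β₁ | ... | β_n
is
  A  → β₁ A' | ... | β_n A'
  A' → α₁ A' | ... | α_m A' | ε

A → n F becomes A → n F A'
A → A f n becomes A' → f n A'
A → A S becomes A' → S A'
Add A' → ε

Productions for other non-terminals are unchanged:
  F → *
  F → f
  S → f *
  S → n S

Resulting grammar:
A → n F A'
A' → f n A'
A' → S A'
A' → ε
F → *
F → f
S → f *
S → n S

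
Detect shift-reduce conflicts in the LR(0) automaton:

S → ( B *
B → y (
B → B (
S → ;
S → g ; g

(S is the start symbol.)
No shift-reduce conflicts

A shift-reduce conflict occurs when an LR(0) state has both:
  - a complete (reduce) item [A → α .] (dot at the end), and
  - a shift item [B → β . c γ] (dot before a terminal).

Augment with S' → S and build the canonical LR(0) collection (I0 = CLOSURE({[S' → . S]}), then GOTO on every symbol after a dot until no new states appear). It has 12 states:
  I0: { [S → . ( B *], [S → . ;], [S → . g ; g], [S' → . S] }  — shift
  I1: { [B → . B (], [B → . y (], [S → ( . B *] }  — shift
  I2: { [S → ; .] }  — reduce
  I3: { [S' → S .] }  — accept
  I4: { [S → g . ; g] }  — shift
  I5: { [S → g ; . g] }  — shift
  I6: { [S → g ; g .] }  — reduce
  I7: { [B → B . (], [S → ( B . *] }  — shift
  I8: { [B → y . (] }  — shift
  I9: { [B → y ( .] }  — reduce
  I10: { [B → B ( .] }  — reduce
  I11: { [S → ( B * .] }  — reduce

No state contains both a complete item and a shift item.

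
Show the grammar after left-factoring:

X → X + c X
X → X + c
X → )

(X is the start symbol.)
Left-factoring transforms A → αβ₁ | αβ₂ into A → αA' and A' → β₁ | β₂
(α is the longest common prefix among the alternatives). Repeat until
no nonterminal has two alternatives with a common prefix.

Round 1: X has alternatives sharing prefix 'X + c'. Introduce X': X → X + c X'
  Add: X' → X
  Add: X' → ε

No remaining common prefixes — done.

Resulting grammar:
X → X + c X'
X' → X
X' → ε
X → )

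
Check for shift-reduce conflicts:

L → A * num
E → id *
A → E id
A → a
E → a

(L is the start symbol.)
No shift-reduce conflicts

A shift-reduce conflict occurs when an LR(0) state has both:
  - a complete (reduce) item [A → α .] (dot at the end), and
  - a shift item [B → β . c γ] (dot before a terminal).

Augment with L' → L and build the canonical LR(0) collection (I0 = CLOSURE({[L' → . L]}), then GOTO on every symbol after a dot until no new states appear). It has 10 states:
  I0: { [A → . E id], [A → . a], [E → . a], [E → . id *], [L → . A * num], [L' → . L] }  — shift
  I1: { [L → A . * num] }  — shift
  I2: { [A → E . id] }  — shift
  I3: { [L' → L .] }  — accept
  I4: { [A → a .], [E → a .] }  — 2 reduces
  I5: { [E → id . *] }  — shift
  I6: { [E → id * .] }  — reduce
  I7: { [A → E id .] }  — reduce
  I8: { [L → A * . num] }  — shift
  I9: { [L → A * num .] }  — reduce

No state contains both a complete item and a shift item.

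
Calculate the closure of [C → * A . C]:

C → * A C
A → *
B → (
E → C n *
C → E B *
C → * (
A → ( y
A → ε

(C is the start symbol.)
{ [C → * A . C], [C → . * (], [C → . * A C], [C → . E B *], [E → . C n *] }

To compute CLOSURE, for each item [A → α.Bβ] where B is a non-terminal, add [B → .γ] for all productions B → γ; repeat for the newly added items until nothing changes.

Start with: [C → * A . C]
  [C → * A . C] has the dot before C: add [C → . * A C], [C → . E B *], [C → . * (]
  [C → . E B *] has the dot before E: add [E → . C n *]
No further items can be added.

CLOSURE = { [C → * A . C], [C → . * (], [C → . * A C], [C → . E B *], [E → . C n *] }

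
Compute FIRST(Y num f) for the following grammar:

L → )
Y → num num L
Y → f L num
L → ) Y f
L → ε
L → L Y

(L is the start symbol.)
{ 'f', 'num' }

FIRST sets of the non-terminals involved (from the grammar, by fixed-point iteration):
  FIRST(Y) = { 'f', 'num' }

To compute FIRST(Y num f), process the symbols left to right:
Symbol Y is a non-terminal. Add FIRST(Y) \ {ε} = { 'f', 'num' }
Y is not nullable (ε ∉ FIRST(Y)), so stop here.
FIRST(Y num f) = { 'f', 'num' }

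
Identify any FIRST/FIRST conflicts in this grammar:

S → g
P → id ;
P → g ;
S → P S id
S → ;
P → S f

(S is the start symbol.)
FIRST sets of the non-terminals at (or reachable through a nullable prefix from) the front of some alternative:
  FIRST(P) = { ';', 'g', 'id' }
  FIRST(S) = { ';', 'g', 'id' }

Productions for S:
  S → g: FIRST = { 'g' }
  S → P S id: FIRST = { ';', 'g', 'id' }
  S → ;: FIRST = { ';' }
Productions for P:
  P → id ;: FIRST = { 'id' }
  P → g ;: FIRST = { 'g' }
  P → S f: FIRST = { ';', 'g', 'id' }

Conflict for S: S → g and S → P S id
  Overlap: { 'g' }
Conflict for S: S → P S id and S → ;
  Overlap: { ';' }
Conflict for P: P → id ; and P → S f
  Overlap: { 'id' }
Conflict for P: P → g ; and P → S f
  Overlap: { 'g' }

Answer: Yes. S → g / S → P S id on { 'g' }; S → P S id / S → ';' on { ';' }; P → id ';' / P → S f on { 'id' }; P → g ';' / P → S f on { 'g' }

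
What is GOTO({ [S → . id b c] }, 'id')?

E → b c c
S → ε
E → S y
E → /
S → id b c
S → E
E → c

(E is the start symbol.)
{ [S → id . b c] }

GOTO(I, 'id') = CLOSURE({ [A → αX.β] : [A → α.Xβ] ∈ I, X = 'id' })

Items with dot before 'id', with the dot advanced:
  [S → . id b c] → [S → id . b c]
Closure adds nothing (no advanced item has the dot before a non-terminal).

GOTO = { [S → id . b c] }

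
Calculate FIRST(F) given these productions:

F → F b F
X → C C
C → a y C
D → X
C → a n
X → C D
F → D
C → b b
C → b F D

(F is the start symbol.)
To compute FIRST(F), examine every production with F on the left-hand side, reading each right-hand side left to right until a non-nullable symbol is reached.

FIRST sets of the other non-terminals involved (by the same procedure, iterated to a fixed point):
  FIRST(D) = { 'a', 'b' }

From F → F b F:
  - F is the symbol being defined: contributes nothing new
    F is not nullable, so stop
From F → D:
  - D is a non-terminal: add FIRST(D) \ {ε} = { 'a', 'b' }
    D is not nullable, so stop

Collecting: FIRST(F) = { 'a', 'b' }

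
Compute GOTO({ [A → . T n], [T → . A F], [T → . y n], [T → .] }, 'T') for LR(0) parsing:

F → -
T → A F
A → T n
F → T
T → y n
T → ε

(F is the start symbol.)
GOTO(I, 'T') = CLOSURE({ [A → αX.β] : [A → α.Xβ] ∈ I, X = 'T' })

Items with dot before 'T', with the dot advanced:
  [A → . T n] → [A → T . n]
Closure adds nothing (no advanced item has the dot before a non-terminal).

GOTO = { [A → T . n] }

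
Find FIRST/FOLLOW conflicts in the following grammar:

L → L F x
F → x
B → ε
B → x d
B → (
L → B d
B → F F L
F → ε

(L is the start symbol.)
Nullable non-terminals: B, F.
FIRST sets used below: FIRST(F) = { 'x', ε }, FIRST(L) = { '(', 'd', 'x' }

B: nullable alternative(s) B → ε; FOLLOW(B) = { 'd' }
  B → ε: FIRST \ {ε} = { } — this is the only nullable alternative, skip
  B → x d: FIRST \ {ε} = { 'x' } — disjoint from FOLLOW(B)
  B → (: FIRST \ {ε} = { '(' } — disjoint from FOLLOW(B)
  B → F F L: FIRST \ {ε} = { '(', 'd', 'x' } — overlaps FOLLOW(B) on { 'd' }: CONFLICT

F: nullable alternative(s) F → ε; FOLLOW(F) = { '(', 'd', 'x' }
  F → x: FIRST \ {ε} = { 'x' } — overlaps FOLLOW(F) on { 'x' }: CONFLICT
  F → ε: FIRST \ {ε} = { } — this is the only nullable alternative, skip

L has no nullable alternative, so no FIRST/FOLLOW check is needed there.

So the grammar has 2 FIRST/FOLLOW conflicts (marked CONFLICT above).

Answer: Yes. F → x with FOLLOW(F) on { 'x' }; B → F F L with FOLLOW(B) on { 'd' }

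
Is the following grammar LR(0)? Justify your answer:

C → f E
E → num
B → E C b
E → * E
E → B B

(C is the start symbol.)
Augment with C' → C and build the canonical LR(0) collection (I0 = CLOSURE({[C' → . C]}), then GOTO on every symbol after a dot until no new states appear). It has 12 states:
  I0: { [C → . f E], [C' → . C] }  — shift
  I1: { [C' → C .] }  — accept
  I2: { [B → . E C b], [C → f . E], [E → . * E], [E → . B B], [E → . num] }  — shift
  I3: { [B → . E C b], [E → * . E], [E → . * E], [E → . B B], [E → . num] }  — shift
  I4: { [B → . E C b], [E → . * E], [E → . B B], [E → . num], [E → B . B] }  — shift
  I5: { [B → E . C b], [C → . f E], [C → f E .] }  — shift, reduce
  I6: { [E → num .] }  — reduce
  I7: { [B → E C . b] }  — shift
  I8: { [B → E C b .] }  — reduce
  I9: { [B → . E C b], [E → . * E], [E → . B B], [E → . num], [E → B . B], [E → B B .] }  — shift, reduce
  I10: { [B → E . C b], [C → . f E] }  — shift
  I11: { [B → E . C b], [C → . f E], [E → * E .] }  — shift, reduce

Conflict in state I5:
  Shift-reduce conflict between [C → f E .] and [C → . f E]
So the grammar is NOT LR(0).

Answer: No. Shift-reduce conflict between [C → f E .] and [C → . f E]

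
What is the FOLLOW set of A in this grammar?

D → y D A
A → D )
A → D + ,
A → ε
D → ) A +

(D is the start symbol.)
To compute FOLLOW(A), find every occurrence of A on a right-hand side N → α A β: add FIRST(β) \ {ε}, and if β is empty or nullable also add FOLLOW(N). Iterate to a fixed point.

In D → y D A: A is at the end, add FOLLOW(D)
In D → ) A +: A is followed by '+', add FIRST('+') \ {ε} = { '+' }

The FOLLOW sets referred to above (computed the same way, to a fixed point):
  FOLLOW(D) = { $, ')', '+', 'y' }

Taking the union: FOLLOW(A) = { $, ')', '+', 'y' }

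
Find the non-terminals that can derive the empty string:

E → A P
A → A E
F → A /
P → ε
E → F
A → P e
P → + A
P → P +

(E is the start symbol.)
{ 'P' }

ε-productions: P → ε
So P is immediately nullable.
No further non-terminal can be added: every production for the remaining non-terminals contains a terminal or a non-nullable non-terminal.
Nullable = { 'P' }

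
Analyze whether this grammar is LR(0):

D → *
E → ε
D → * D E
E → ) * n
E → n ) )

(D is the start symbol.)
No. Shift-reduce conflict between [D → * .] and [D → . *]

A grammar is LR(0) if no state in the canonical LR(0) collection has:
  - both a shift item (dot before a terminal) and a complete item (shift-reduce conflict), or
  - two or more complete items (reduce-reduce conflict; the accept item [D' → D .] counts as a complete item here).

Augment with D' → D and build the canonical LR(0) collection (I0 = CLOSURE({[D' → . D]}), then GOTO on every symbol after a dot until no new states appear). It has 11 states:
  I0: { [D → . * D E], [D → . *], [D' → . D] }  — shift
  I1: { [D → * . D E], [D → * .], [D → . * D E], [D → . *] }  — shift, reduce
  I2: { [D' → D .] }  — accept
  I3: { [D → * D . E], [E → . ) * n], [E → . n ) )], [E → .] }  — shift, reduce
  I4: { [E → ) . * n] }  — shift
  I5: { [D → * D E .] }  — reduce
  I6: { [E → n . ) )] }  — shift
  I7: { [E → n ) . )] }  — shift
  I8: { [E → n ) ) .] }  — reduce
  I9: { [E → ) * . n] }  — shift
  I10: { [E → ) * n .] }  — reduce

Conflict in state I1:
  Shift-reduce conflict between [D → * .] and [D → . *]
So the grammar is NOT LR(0).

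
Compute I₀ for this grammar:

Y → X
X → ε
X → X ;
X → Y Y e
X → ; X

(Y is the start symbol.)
First, augment the grammar with Y' → Y
I₀ = CLOSURE({ [Y' → . Y] }):
  [Y' → . Y] has the dot before Y: add [Y → . X]
  [Y → . X] has the dot before X: add [X → .], [X → . X ;], [X → . Y Y e], [X → . ; X]
No further items can be added.

I₀ = { [X → . ; X], [X → . X ;], [X → . Y Y e], [X → .], [Y → . X], [Y' → . Y] }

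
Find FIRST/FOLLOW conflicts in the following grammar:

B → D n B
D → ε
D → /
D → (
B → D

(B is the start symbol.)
No FIRST/FOLLOW conflicts.

A FIRST/FOLLOW conflict occurs when a non-terminal N has a nullable alternative N → β (β ⇒* ε) and another alternative N → α with FIRST(α) ∩ FOLLOW(N) ≠ ∅: on such a lookahead the parser cannot decide between expanding α and letting N vanish via β.

Nullable non-terminals: B, D.
FIRST sets used below: FIRST(D) = { '(', '/', ε }

B: nullable alternative(s) B → D; FOLLOW(B) = { $ }
  B → D n B: FIRST \ {ε} = { '(', '/', 'n' } — disjoint from FOLLOW(B)
  B → D: FIRST \ {ε} = { '(', '/' } — this is the only nullable alternative, skip

D: nullable alternative(s) D → ε; FOLLOW(D) = { $, 'n' }
  D → ε: FIRST \ {ε} = { } — this is the only nullable alternative, skip
  D → /: FIRST \ {ε} = { '/' } — disjoint from FOLLOW(D)
  D → (: FIRST \ {ε} = { '(' } — disjoint from FOLLOW(D)

No FIRST/FOLLOW conflicts found.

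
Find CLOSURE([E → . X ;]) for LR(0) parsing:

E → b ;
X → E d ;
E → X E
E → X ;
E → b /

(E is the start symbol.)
{ [E → . X ;], [E → . X E], [E → . b /], [E → . b ;], [X → . E d ;] }

Start with: [E → . X ;]
  [E → . X ;] has the dot before X: add [X → . E d ;]
  [X → . E d ;] has the dot before E: add [E → . b ;], [E → . X E], [E → . b /]
No further items can be added.

CLOSURE = { [E → . X ;], [E → . X E], [E → . b /], [E → . b ;], [X → . E d ;] }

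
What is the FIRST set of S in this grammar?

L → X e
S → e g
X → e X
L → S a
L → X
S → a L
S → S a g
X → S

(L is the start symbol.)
To compute FIRST(S), examine every production with S on the left-hand side, reading each right-hand side left to right until a non-nullable symbol is reached.

From S → e g:
  - e is a terminal: add 'e' and stop
From S → a L:
  - a is a terminal: add 'a' and stop
From S → S a g:
  - S is the symbol being defined: contributes nothing new
    S is not nullable, so stop

Collecting: FIRST(S) = { 'a', 'e' }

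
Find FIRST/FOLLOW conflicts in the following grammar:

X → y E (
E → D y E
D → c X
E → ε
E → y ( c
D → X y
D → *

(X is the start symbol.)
A FIRST/FOLLOW conflict occurs when a non-terminal N has a nullable alternative N → β (β ⇒* ε) and another alternative N → α with FIRST(α) ∩ FOLLOW(N) ≠ ∅: on such a lookahead the parser cannot decide between expanding α and letting N vanish via β.

Nullable non-terminals: E.
FIRST sets used below: FIRST(D) = { '*', 'c', 'y' }

E: nullable alternative(s) E → ε; FOLLOW(E) = { '(' }
  E → D y E: FIRST \ {ε} = { '*', 'c', 'y' } — disjoint from FOLLOW(E)
  E → ε: FIRST \ {ε} = { } — this is the only nullable alternative, skip
  E → y ( c: FIRST \ {ε} = { 'y' } — disjoint from FOLLOW(E)

D, X have no nullable alternative, so no FIRST/FOLLOW check is needed there.

No FIRST/FOLLOW conflicts found.

Answer: No FIRST/FOLLOW conflicts.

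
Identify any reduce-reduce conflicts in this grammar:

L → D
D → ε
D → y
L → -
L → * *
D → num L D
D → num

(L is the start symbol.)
Augment with L' → L and build the canonical LR(0) collection (I0 = CLOSURE({[L' → . L]}), then GOTO on every symbol after a dot until no new states appear). It has 10 states:
  I0: { [D → . num L D], [D → . num], [D → . y], [D → .], [L → . * *], [L → . -], [L → . D], [L' → . L] }  — shift, reduce
  I1: { [L → * . *] }  — shift
  I2: { [L → - .] }  — reduce
  I3: { [L → D .] }  — reduce
  I4: { [L' → L .] }  — accept
  I5: { [D → . num L D], [D → . num], [D → . y], [D → .], [D → num . L D], [D → num .], [L → . * *], [L → . -], [L → . D] }  — shift, 2 reduces
  I6: { [D → y .] }  — reduce
  I7: { [D → . num L D], [D → . num], [D → . y], [D → .], [D → num L . D] }  — shift, reduce
  I8: { [D → num L D .] }  — reduce
  I9: { [L → * * .] }  — reduce

I5 contains complete items [D → .], [D → num .] — reduce-reduce conflict.

Answer: Yes — I5: [D → .] vs [D → num .]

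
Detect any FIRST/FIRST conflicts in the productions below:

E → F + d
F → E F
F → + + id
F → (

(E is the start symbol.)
Yes. F → E F / F → '+' '+' id on { '+' }; F → E F / F → '(' on { '(' }

A FIRST/FIRST conflict occurs when two productions N → α and N → β for the same non-terminal have FIRST(α) ∩ FIRST(β) ≠ ∅ (with ε ∈ FIRST of a nullable right-hand side, so two nullable alternatives also conflict).

FIRST sets of the non-terminals at (or reachable through a nullable prefix from) the front of some alternative:
  FIRST(E) = { '(', '+' }

Productions for F:
  F → E F: FIRST = { '(', '+' }
  F → + + id: FIRST = { '+' }
  F → (: FIRST = { '(' }
E has only one production, so no FIRST/FIRST conflict is possible there.

Conflict for F: F → E F and F → + + id
  Overlap: { '+' }
Conflict for F: F → E F and F → (
  Overlap: { '(' }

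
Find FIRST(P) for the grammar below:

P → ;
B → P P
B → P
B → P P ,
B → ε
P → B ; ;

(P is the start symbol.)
{ ';' }

FIRST sets of the other non-terminals involved (by the same procedure, iterated to a fixed point):
  FIRST(B) = { ';', ε }

From P → ;:
  - ';' is a terminal: add ';' and stop
From P → B ; ;:
  - B is a non-terminal: add FIRST(B) \ {ε} = { ';' }
    B is nullable, so continue to the next symbol
  - ';' is a terminal: add ';' and stop

Collecting: FIRST(P) = { ';' }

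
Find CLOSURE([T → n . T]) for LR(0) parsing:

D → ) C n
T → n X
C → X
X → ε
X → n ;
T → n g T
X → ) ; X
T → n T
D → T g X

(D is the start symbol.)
To compute CLOSURE, for each item [A → α.Bβ] where B is a non-terminal, add [B → .γ] for all productions B → γ; repeat for the newly added items until nothing changes.

Start with: [T → n . T]
  [T → n . T] has the dot before T: add [T → . n X], [T → . n g T], [T → . n T]
No further items can be added.

CLOSURE = { [T → . n T], [T → . n X], [T → . n g T], [T → n . T] }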